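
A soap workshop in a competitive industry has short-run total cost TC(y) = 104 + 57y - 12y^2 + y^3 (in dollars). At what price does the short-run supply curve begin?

$21 per unit

Short-run supply begins at min AVC. From VC = 57y - 12y^2 + y^3, AVC = 57 - 12y + y^2.
At the minimum of AVC, MC = AVC. MC = 57 - 24y + 3y^2; setting MC = AVC gives 2y^2 - 12y = 0, so y = 6. min AVC = 21.
The firm shuts down for any P below $21.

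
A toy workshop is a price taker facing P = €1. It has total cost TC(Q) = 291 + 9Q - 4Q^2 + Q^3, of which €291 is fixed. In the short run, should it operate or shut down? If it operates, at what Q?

Shut down

Variable cost is VC = 9Q - 4Q^2 + Q^3, so AVC = VC/Q = 9 - 4Q + Q^2 and MC = dTC/dQ = 9 - 8Q + 3Q^2.
AVC is minimized where dAVC/dQ = -4 + 2Q = 0, at Q = 2; min AVC = 9 - 4·2 + 2^2 = €5.
With P < min AVC (€1 < €5), every unit sold adds to the loss.
Shutting down limits the loss to fixed cost, €291.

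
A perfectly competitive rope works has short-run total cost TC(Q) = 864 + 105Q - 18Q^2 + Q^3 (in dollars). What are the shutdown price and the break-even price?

Shutdown price = $24; break-even price = $105

AVC = 105 - 18Q + Q^2; minimized at Q = 9, giving min AVC = $24. That is the shutdown price.
ATC = 864/Q + 105 - 18Q + Q^2. Setting dATC/dQ = −864/Q^2 − 18 + 2Q = 0 gives Q = 12 (since 2·12^3 − 18·12^2 = 864).
min ATC = 864/12 + 105 − 18·12 + 12^2 = $105. That is the break-even price.
Between these two prices the firm operates at a loss; above $105 it earns a profit.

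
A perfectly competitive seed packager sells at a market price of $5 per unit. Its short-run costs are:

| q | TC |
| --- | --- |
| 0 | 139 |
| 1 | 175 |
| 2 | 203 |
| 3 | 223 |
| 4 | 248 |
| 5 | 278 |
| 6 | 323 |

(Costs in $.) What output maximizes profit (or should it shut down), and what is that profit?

Compute π = P·q − TC at each output: q=0: -139; q=1: -170; q=2: -193; q=3: -208; q=4: -228; q=5: -253; q=6: -293.
Profit is highest at q = 0. Equivalently, the lowest AVC in the table is 109/4 ≈ $27.25 at q = 4, and P = $5 falls below it — price never covers variable cost, so the firm shuts down and loses only its fixed cost.

q = 0 (shut down); profit = -$139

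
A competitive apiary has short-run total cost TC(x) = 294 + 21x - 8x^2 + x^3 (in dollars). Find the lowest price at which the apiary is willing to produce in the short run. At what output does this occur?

$5 per unit, at x = 4

The shutdown price is the minimum of AVC. VC = 21x - 8x^2 + x^3, so AVC = 21 - 8x + x^2.
At the minimum of AVC, MC = AVC. MC = 21 - 16x + 3x^2; setting MC = AVC gives 2x^2 - 8x = 0, so x = 4. min AVC = 5.
So the shutdown price is $5.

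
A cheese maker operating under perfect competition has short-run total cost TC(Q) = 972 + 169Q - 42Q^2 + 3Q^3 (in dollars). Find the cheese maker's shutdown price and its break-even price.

Shutdown price = min AVC. AVC = 169 - 42Q + 3Q^2, with vertex at Q = 7 and minimum $22.
ATC = 972/Q + 169 - 42Q + 3Q^2. Setting dATC/dQ = −972/Q^2 − 42 + 6Q = 0 gives Q = 9 (since 6·9^3 − 42·9^2 = 972).
min ATC = 972/9 + 169 − 42·9 + 3·9^2 = $142. That is the break-even price.
For $22 ≤ P < $142 the firm produces at a loss; below $22 it shuts down.

Shutdown price = $22; break-even price = $142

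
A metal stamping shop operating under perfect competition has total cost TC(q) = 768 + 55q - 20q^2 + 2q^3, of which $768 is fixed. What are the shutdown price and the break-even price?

Shutdown price = $5; break-even price = $119

AVC = 55 - 20q + 2q^2; minimized at q = 5, giving min AVC = $5. That is the shutdown price.
ATC = 768/q + 55 - 20q + 2q^2. Setting dATC/dq = −768/q^2 − 20 + 4q = 0 gives q = 8 (since 4·8^3 − 20·8^2 = 768).
min ATC = 768/8 + 55 − 20·8 + 2·8^2 = $119. That is the break-even price.
Between these two prices the firm operates at a loss; above $119 it earns a profit.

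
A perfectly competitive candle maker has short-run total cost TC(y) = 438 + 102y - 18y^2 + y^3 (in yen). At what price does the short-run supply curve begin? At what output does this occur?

The shutdown price is the minimum of AVC. VC = 102y - 18y^2 + y^3, so AVC = 102 - 18y + y^2.
At the minimum of AVC, MC = AVC. MC = 102 - 36y + 3y^2; setting MC = AVC gives 2y^2 - 18y = 0, so y = 9. min AVC = 21.
So the shutdown price is ¥21.

¥21 per unit, at y = 9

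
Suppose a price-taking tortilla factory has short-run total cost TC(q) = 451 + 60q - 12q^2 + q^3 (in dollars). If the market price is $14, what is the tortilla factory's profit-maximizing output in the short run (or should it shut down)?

Shut down

Variable cost is VC = 60q - 12q^2 + q^3, so AVC = VC/q = 60 - 12q + q^2 and MC = dTC/dq = 60 - 24q + 3q^2.
The AVC parabola has its vertex at q = 12/2 = 6, where AVC = 60 - 12·6 + 6^2 = $24.
P = $14 lies below min AVC = $24; no output level covers variable cost.
Best response: produce nothing and absorb the $451 fixed cost.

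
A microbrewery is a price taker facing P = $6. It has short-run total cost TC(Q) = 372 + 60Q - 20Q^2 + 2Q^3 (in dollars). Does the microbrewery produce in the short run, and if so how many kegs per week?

Strip out fixed cost: VC = 60Q - 20Q^2 + 2Q^3. Then AVC = 60 - 20Q + 2Q^2 and MC = 60 - 40Q + 6Q^2.
AVC hits its minimum where MC = AVC, at Q = 5, giving min AVC = 60 - 20·5 + 2·5^2 = $10.
With P < min AVC ($6 < $10), every unit sold adds to the loss.
The firm minimizes its loss by shutting down and losing only its fixed cost of $372.

Shut down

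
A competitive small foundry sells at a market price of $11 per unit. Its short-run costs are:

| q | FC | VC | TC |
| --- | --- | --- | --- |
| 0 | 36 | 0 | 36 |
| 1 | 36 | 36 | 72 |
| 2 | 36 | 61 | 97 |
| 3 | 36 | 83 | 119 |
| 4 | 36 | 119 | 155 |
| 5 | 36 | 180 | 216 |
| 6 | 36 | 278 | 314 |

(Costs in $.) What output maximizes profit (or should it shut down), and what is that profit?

Profit at each row (π = 11q − TC): q=0: -36; q=1: -61; q=2: -75; q=3: -86; q=4: -111; q=5: -161; q=6: -248.
Profit is highest at q = 0. Equivalently, the lowest AVC in the table is 83/3 ≈ $27.67 at q = 3, and P = $11 falls below it — price never covers variable cost, so the firm shuts down and loses only its fixed cost.

q = 0 (shut down); profit = -$36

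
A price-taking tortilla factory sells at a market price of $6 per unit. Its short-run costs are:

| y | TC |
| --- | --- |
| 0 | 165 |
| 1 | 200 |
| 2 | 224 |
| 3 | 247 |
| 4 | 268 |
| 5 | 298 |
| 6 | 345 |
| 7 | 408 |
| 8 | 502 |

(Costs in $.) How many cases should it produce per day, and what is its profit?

y = 0 (shut down); profit = -$165

Tabulate TR − TC: y=0: -165; y=1: -194; y=2: -212; y=3: -229; y=4: -244; y=5: -268; y=6: -309; y=7: -366; y=8: -454.
Profit is highest at y = 0. Equivalently, the lowest AVC in the table is 103/4 ≈ $25.75 at y = 4, and P = $6 falls below it — price never covers variable cost, so the firm shuts down and loses only its fixed cost.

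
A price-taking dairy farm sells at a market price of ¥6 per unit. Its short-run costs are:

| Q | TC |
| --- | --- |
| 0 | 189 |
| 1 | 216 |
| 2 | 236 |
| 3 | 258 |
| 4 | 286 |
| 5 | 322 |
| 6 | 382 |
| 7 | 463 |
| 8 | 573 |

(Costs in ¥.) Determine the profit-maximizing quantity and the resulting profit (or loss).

Q = 0 (shut down); profit = -¥189

Compute π = P·Q − TC at each output: Q=0: -189; Q=1: -210; Q=2: -224; Q=3: -240; Q=4: -262; Q=5: -292; Q=6: -346; Q=7: -421; Q=8: -525.
Profit is highest at Q = 0. Equivalently, the lowest AVC in the table is 69/3 ≈ ¥23 at Q = 3, and P = ¥6 falls below it — price never covers variable cost, so the firm shuts down and loses only its fixed cost.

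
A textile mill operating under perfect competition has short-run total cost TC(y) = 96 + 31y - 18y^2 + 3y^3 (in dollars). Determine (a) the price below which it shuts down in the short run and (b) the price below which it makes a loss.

Shutdown price = $4; break-even price = $31

Shutdown price = min AVC. AVC = 31 - 18y + 3y^2, with vertex at y = 3 and minimum $4.
ATC = 96/y + 31 - 18y + 3y^2. Setting dATC/dy = −96/y^2 − 18 + 6y = 0 gives y = 4 (since 6·4^3 − 18·4^2 = 96).
min ATC = 96/4 + 31 − 18·4 + 3·4^2 = $31. That is the break-even price.
For $4 ≤ P < $31 the firm produces at a loss; below $4 it shuts down.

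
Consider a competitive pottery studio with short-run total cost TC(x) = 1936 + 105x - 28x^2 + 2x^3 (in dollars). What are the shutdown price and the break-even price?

AVC = 105 - 28x + 2x^2; minimized at x = 7, giving min AVC = $7. That is the shutdown price.
ATC = 1936/x + 105 - 28x + 2x^2. Setting dATC/dx = −1936/x^2 − 28 + 4x = 0 gives x = 11 (since 4·11^3 − 28·11^2 = 1936).
min ATC = 1936/11 + 105 − 28·11 + 2·11^2 = $215. That is the break-even price.
For $7 ≤ P < $215 the firm produces at a loss; below $7 it shuts down.

Shutdown price = $7; break-even price = $215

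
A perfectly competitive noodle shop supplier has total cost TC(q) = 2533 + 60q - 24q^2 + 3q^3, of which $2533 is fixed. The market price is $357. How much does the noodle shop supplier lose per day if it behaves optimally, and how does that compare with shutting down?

AVC = 60 - 24q + 3q^2; min AVC = $12 at q = 4. Since P = $357 ≥ min AVC, the firm produces.
MC = 60 - 48q + 9q^2. Setting P = MC and taking the root on the rising branch gives q* = 9.
TR = 357·9 = 3213. TC = 2533 + 783 = 3316. Profit = 3213 − 3316 = -$103.
Shutting down would mean losing the fixed cost of $2533, so operating at a loss of $103 is better by $2430.

Profit = -$103 at q = 9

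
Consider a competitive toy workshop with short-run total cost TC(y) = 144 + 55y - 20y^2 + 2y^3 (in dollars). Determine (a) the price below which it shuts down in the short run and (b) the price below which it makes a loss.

Shutdown price = min AVC. AVC = 55 - 20y + 2y^2, with vertex at y = 5 and minimum $5.
ATC = 144/y + 55 - 20y + 2y^2. Setting dATC/dy = −144/y^2 − 20 + 4y = 0 gives y = 6 (since 4·6^3 − 20·6^2 = 144).
min ATC = 144/6 + 55 − 20·6 + 2·6^2 = $31. That is the break-even price.
For $5 ≤ P < $31 the firm produces at a loss; below $5 it shuts down.

Shutdown price = $5; break-even price = $31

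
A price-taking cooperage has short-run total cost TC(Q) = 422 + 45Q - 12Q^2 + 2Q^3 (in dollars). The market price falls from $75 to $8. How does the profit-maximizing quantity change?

Output falls from 5 to 0 (the firm shuts down)

AVC = 45 - 12Q + 2Q^2, minimized at Q = 3 where min AVC = $27. MC = 45 - 24Q + 6Q^2.
With P = $75 above the shutdown price, P = MC gives Q = 5.
At P = $8 < min AVC = $27, price no longer covers variable cost at any output, so the firm shuts down: Q = 0.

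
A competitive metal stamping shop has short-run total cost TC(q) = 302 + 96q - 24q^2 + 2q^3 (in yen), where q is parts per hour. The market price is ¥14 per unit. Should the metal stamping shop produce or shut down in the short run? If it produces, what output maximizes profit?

Variable cost is VC = 96q - 24q^2 + 2q^3, so AVC = VC/q = 96 - 24q + 2q^2 and MC = dTC/dq = 96 - 48q + 6q^2.
AVC hits its minimum where MC = AVC, at q = 6, giving min AVC = 96 - 24·6 + 2·6^2 = ¥24.
With P < min AVC (¥14 < ¥24), every unit sold adds to the loss.
Shutting down limits the loss to fixed cost, ¥302.

Shut down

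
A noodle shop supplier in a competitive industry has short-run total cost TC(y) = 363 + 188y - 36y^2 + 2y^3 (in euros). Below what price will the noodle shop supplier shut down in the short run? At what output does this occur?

€26 per unit, at y = 9

The shutdown price is the minimum of AVC. VC = 188y - 36y^2 + 2y^3, so AVC = 188 - 36y + 2y^2.
dAVC/dy = -36 + 4y = 0 gives y = 9. min AVC = 188 - 36·9 + 2·9^2 = 26.
So the shutdown price is €26.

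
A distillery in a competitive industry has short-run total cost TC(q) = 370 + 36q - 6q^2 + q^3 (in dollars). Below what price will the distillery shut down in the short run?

$27 per unit

The firm shuts down when price falls below the minimum of average variable cost. AVC = VC/q = 36 - 6q + q^2.
At the minimum of AVC, MC = AVC. MC = 36 - 12q + 3q^2; setting MC = AVC gives 2q^2 - 6q = 0, so q = 3. min AVC = 27.
So the shutdown price is $27.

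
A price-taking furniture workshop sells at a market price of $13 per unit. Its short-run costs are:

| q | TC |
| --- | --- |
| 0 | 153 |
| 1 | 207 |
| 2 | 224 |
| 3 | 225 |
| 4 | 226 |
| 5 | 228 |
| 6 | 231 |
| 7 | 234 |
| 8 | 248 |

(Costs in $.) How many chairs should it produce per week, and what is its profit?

q = 7; profit = -$143

Profit at each row (π = 13q − TC): q=0: -153; q=1: -194; q=2: -198; q=3: -186; q=4: -174; q=5: -163; q=6: -153; q=7: -143; q=8: -144.
Profit is maximized at q = 7. AVC there is 81/7 = $11.57 ≤ P, so producing beats shutting down (which would give -$153).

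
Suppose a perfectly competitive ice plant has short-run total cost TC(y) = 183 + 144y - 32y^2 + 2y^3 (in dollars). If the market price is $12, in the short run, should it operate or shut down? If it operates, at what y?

Shut down

Strip out fixed cost: VC = 144y - 32y^2 + 2y^3. Then AVC = 144 - 32y + 2y^2 and MC = 144 - 64y + 6y^2.
The AVC parabola has its vertex at y = 32/4 = 8, where AVC = 144 - 32·8 + 2·8^2 = $16.
P = $12 lies below min AVC = $16; no output level covers variable cost.
Best response: produce nothing and absorb the $183 fixed cost.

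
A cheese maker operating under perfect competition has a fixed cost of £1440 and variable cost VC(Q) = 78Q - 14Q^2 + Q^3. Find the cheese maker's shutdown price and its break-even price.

Shutdown price = min AVC. AVC = 78 - 14Q + Q^2, with vertex at Q = 7 and minimum £29.
ATC = 1440/Q + 78 - 14Q + Q^2. Setting dATC/dQ = −1440/Q^2 − 14 + 2Q = 0 gives Q = 12 (since 2·12^3 − 14·12^2 = 1440).
min ATC = 1440/12 + 78 − 14·12 + 12^2 = £174. That is the break-even price.
For £29 ≤ P < £174 the firm produces at a loss; below £29 it shuts down.

Shutdown price = £29; break-even price = £174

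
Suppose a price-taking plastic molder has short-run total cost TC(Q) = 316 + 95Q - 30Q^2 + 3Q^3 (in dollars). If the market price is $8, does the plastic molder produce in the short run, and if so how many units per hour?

From TC, MC = TC'(Q) = 95 - 60Q + 9Q^2 and AVC = VC/Q = 95 - 30Q + 3Q^2.
AVC is minimized where dAVC/dQ = -30 + 6Q = 0, at Q = 5; min AVC = 95 - 30·5 + 3·5^2 = $20.
Since P = $8 < min AVC = $20, price fails to cover variable cost at any output.
Best response: produce nothing and absorb the $316 fixed cost.

Shut down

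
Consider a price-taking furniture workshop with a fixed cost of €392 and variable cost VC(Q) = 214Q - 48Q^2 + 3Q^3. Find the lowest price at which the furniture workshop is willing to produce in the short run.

€22 per unit

The firm shuts down when price falls below the minimum of average variable cost. AVC = VC/Q = 214 - 48Q + 3Q^2.
dAVC/dQ = -48 + 6Q = 0 gives Q = 8. min AVC = 214 - 48·8 + 3·8^2 = 22.
So the shutdown price is €22.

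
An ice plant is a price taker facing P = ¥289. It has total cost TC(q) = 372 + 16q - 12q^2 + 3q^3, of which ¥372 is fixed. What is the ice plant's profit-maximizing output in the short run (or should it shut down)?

From TC, MC = TC'(q) = 16 - 24q + 9q^2 and AVC = VC/q = 16 - 12q + 3q^2.
AVC is minimized where dAVC/dq = -12 + 6q = 0, at q = 2; min AVC = 16 - 12·2 + 3·2^2 = ¥4.
Since P = ¥289 ≥ min AVC = ¥4, price covers variable cost and the firm should produce.
Solving P = MC: -273 - 24q + 9q^2 = 0 ⇒ q = -13/3 or 7. On the upward-sloping branch, q* = 7.
Check: AVC at q = 7 is ¥79 ≤ P, so revenue covers variable cost.
Profit = P·q − TC = 289·7 − 925 = ¥1098.

Produce at q = 7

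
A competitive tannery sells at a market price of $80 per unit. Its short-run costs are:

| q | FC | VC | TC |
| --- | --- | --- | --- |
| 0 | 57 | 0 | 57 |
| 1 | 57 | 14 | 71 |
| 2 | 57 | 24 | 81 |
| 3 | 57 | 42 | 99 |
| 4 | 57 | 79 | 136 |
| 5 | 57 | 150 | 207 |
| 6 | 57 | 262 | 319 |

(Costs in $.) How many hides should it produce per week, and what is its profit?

q = 5; profit = $193

Profit at each row (π = 80q − TC): q=0: -57; q=1: 9; q=2: 79; q=3: 141; q=4: 184; q=5: 193; q=6: 161.
Profit is maximized at q = 5. AVC there is 150/5 = $30 ≤ P, so producing beats shutting down (which would give -$57).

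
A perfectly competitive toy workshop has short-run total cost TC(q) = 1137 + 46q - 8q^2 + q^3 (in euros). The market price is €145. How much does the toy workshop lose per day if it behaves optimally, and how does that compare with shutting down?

AVC = 46 - 8q + q^2 has its minimum €30 at q = 4; price €145 clears that bar, so the firm operates.
MC = 46 - 16q + 3q^2. Setting P = MC and taking the root on the rising branch gives q* = 9.
TR = 145·9 = 1305. TC = 1137 + 495 = 1632. Profit = 1305 − 1632 = -€327.
Shutting down would mean losing the fixed cost of €1137, so operating at a loss of €327 is better by €810.

Profit = -€327 at q = 9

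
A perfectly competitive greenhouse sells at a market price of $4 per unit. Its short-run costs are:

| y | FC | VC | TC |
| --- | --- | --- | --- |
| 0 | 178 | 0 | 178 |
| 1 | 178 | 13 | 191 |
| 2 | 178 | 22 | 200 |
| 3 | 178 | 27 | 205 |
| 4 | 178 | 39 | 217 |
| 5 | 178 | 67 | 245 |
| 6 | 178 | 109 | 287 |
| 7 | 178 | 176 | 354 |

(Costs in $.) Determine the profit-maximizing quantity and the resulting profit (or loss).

Profit at each row (π = 4y − TC): y=0: -178; y=1: -187; y=2: -192; y=3: -193; y=4: -201; y=5: -225; y=6: -263; y=7: -326.
Profit is highest at y = 0. Equivalently, the lowest AVC in the table is 27/3 ≈ $9 at y = 3, and P = $4 falls below it — price never covers variable cost, so the firm shuts down and loses only its fixed cost.

y = 0 (shut down); profit = -$178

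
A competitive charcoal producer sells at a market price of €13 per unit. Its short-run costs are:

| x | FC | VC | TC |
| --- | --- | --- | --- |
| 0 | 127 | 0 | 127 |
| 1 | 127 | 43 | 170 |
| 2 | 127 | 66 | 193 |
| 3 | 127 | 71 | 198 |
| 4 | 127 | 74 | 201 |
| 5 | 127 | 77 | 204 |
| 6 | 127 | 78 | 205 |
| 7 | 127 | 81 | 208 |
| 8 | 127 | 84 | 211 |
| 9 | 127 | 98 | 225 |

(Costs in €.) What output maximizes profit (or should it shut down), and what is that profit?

x = 8; profit = -€107

Compute π = P·x − TC at each output: x=0: -127; x=1: -157; x=2: -167; x=3: -159; x=4: -149; x=5: -139; x=6: -127; x=7: -117; x=8: -107; x=9: -108.
Profit is maximized at x = 8. AVC there is 84/8 = €10.50 ≤ P, so producing beats shutting down (which would give -€127).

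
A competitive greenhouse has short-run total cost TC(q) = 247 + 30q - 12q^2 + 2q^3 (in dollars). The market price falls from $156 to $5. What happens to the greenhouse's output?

Output falls from 7 to 0 (the firm shuts down)

AVC = 30 - 12q + 2q^2, minimized at q = 3 where min AVC = $12. MC = 30 - 24q + 6q^2.
With P = $156 above the shutdown price, P = MC gives q = 7.
At P = $5 < min AVC = $12, price no longer covers variable cost at any output, so the firm shuts down: q = 0.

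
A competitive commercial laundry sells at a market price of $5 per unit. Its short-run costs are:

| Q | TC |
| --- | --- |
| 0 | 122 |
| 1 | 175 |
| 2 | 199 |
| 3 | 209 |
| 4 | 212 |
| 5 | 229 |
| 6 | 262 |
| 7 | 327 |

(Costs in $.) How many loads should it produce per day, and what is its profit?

Tabulate TR − TC: Q=0: -122; Q=1: -170; Q=2: -189; Q=3: -194; Q=4: -192; Q=5: -204; Q=6: -232; Q=7: -292.
Profit is highest at Q = 0. Equivalently, the lowest AVC in the table is 107/5 ≈ $21.40 at Q = 5, and P = $5 falls below it — price never covers variable cost, so the firm shuts down and loses only its fixed cost.

Q = 0 (shut down); profit = -$122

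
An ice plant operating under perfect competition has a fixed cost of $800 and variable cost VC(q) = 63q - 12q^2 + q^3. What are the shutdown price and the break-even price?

Shutdown price = $27; break-even price = $123

AVC = 63 - 12q + q^2; minimized at q = 6, giving min AVC = $27. That is the shutdown price.
ATC = 800/q + 63 - 12q + q^2. Setting dATC/dq = −800/q^2 − 12 + 2q = 0 gives q = 10 (since 2·10^3 − 12·10^2 = 800).
min ATC = 800/10 + 63 − 12·10 + 10^2 = $123. That is the break-even price.
For $27 ≤ P < $123 the firm produces at a loss; below $27 it shuts down.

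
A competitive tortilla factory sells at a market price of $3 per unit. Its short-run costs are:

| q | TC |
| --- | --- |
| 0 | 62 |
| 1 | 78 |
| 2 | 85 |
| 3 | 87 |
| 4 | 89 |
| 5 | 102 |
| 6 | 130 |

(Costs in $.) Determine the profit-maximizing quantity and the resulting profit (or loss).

q = 0 (shut down); profit = -$62

Tabulate TR − TC: q=0: -62; q=1: -75; q=2: -79; q=3: -78; q=4: -77; q=5: -87; q=6: -112.
Profit is highest at q = 0. Equivalently, the lowest AVC in the table is 27/4 ≈ $6.75 at q = 4, and P = $3 falls below it — price never covers variable cost, so the firm shuts down and loses only its fixed cost.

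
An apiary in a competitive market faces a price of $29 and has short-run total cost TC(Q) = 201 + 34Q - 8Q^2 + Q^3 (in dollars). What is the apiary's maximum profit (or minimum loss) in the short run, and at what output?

AVC = 34 - 8Q + Q^2 has its minimum $18 at Q = 4; price $29 clears that bar, so the firm operates.
MC = 34 - 16Q + 3Q^2. Setting P = MC and taking the root on the rising branch gives Q* = 5.
TR = 29·5 = 145. TC = 201 + 95 = 296. Profit = 145 − 296 = -$151.
That loss of $151 beats the $201 the firm would lose by shutting down; producing recovers $50 of fixed cost.

Profit = -$151 at Q = 5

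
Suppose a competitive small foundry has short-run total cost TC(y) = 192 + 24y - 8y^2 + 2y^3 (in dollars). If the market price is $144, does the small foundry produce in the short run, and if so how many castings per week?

Variable cost is VC = 24y - 8y^2 + 2y^3, so AVC = VC/y = 24 - 8y + 2y^2 and MC = dTC/dy = 24 - 16y + 6y^2.
The AVC parabola has its vertex at y = 8/4 = 2, where AVC = 24 - 8·2 + 2·2^2 = $16.
Because $144 ≥ $16, revenue can cover variable cost; the firm operates.
P = MC gives -120 - 16y + 6y^2 = 0, with roots -10/3 and 6. Take the larger (rising MC): y* = 6.
Check: AVC at y = 6 is $48 ≤ P, so revenue covers variable cost.
Profit = P·y − TC = 144·6 − 480 = $384.

Produce at y = 6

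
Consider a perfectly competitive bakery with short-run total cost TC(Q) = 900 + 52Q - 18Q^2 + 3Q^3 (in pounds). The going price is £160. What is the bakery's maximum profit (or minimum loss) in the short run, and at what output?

Profit = -£252 at Q = 6

AVC = 52 - 18Q + 3Q^2 has its minimum £25 at Q = 3; price £160 clears that bar, so the firm operates.
MC = 52 - 36Q + 9Q^2. Setting P = MC and taking the root on the rising branch gives Q* = 6.
TR = 160·6 = 960. TC = 900 + 312 = 1212. Profit = 960 − 1212 = -£252.
Shutting down would mean losing the fixed cost of £900, so operating at a loss of £252 is better by £648.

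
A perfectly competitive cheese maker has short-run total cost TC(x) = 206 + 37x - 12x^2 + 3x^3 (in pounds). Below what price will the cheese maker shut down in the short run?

Short-run supply begins at min AVC. From VC = 37x - 12x^2 + 3x^3, AVC = 37 - 12x + 3x^2.
dAVC/dx = -12 + 6x = 0 gives x = 2. min AVC = 37 - 12·2 + 3·2^2 = 25.
The firm shuts down for any P below £25.

£25 per unit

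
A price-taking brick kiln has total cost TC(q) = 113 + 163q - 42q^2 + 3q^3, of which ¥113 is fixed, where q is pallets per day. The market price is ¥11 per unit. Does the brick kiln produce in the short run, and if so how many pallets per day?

From TC, MC = TC'(q) = 163 - 84q + 9q^2 and AVC = VC/q = 163 - 42q + 3q^2.
The AVC parabola has its vertex at q = 42/6 = 7, where AVC = 163 - 42·7 + 3·7^2 = ¥16.
With P < min AVC (¥11 < ¥16), every unit sold adds to the loss.
Shutting down limits the loss to fixed cost, ¥113.

Shut down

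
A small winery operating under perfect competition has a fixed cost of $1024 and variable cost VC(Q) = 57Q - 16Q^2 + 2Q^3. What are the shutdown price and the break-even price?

AVC = 57 - 16Q + 2Q^2; minimized at Q = 4, giving min AVC = $25. That is the shutdown price.
ATC = 1024/Q + 57 - 16Q + 2Q^2. Setting dATC/dQ = −1024/Q^2 − 16 + 4Q = 0 gives Q = 8 (since 4·8^3 − 16·8^2 = 1024).
min ATC = 1024/8 + 57 − 16·8 + 2·8^2 = $185. That is the break-even price.
For $25 ≤ P < $185 the firm produces at a loss; below $25 it shuts down.

Shutdown price = $25; break-even price = $185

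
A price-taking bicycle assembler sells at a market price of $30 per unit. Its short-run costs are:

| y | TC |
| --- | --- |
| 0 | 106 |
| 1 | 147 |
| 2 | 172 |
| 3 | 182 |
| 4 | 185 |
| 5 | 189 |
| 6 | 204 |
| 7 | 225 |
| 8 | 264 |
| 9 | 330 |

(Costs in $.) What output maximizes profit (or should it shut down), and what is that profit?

Tabulate TR − TC: y=0: -106; y=1: -117; y=2: -112; y=3: -92; y=4: -65; y=5: -39; y=6: -24; y=7: -15; y=8: -24; y=9: -60.
Profit is maximized at y = 7. AVC there is 119/7 = $17 ≤ P, so producing beats shutting down (which would give -$106).

y = 7; profit = -$15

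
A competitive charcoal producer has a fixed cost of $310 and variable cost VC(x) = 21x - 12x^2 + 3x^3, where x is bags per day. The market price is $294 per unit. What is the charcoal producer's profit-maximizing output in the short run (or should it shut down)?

Variable cost is VC = 21x - 12x^2 + 3x^3, so AVC = VC/x = 21 - 12x + 3x^2 and MC = dTC/dx = 21 - 24x + 9x^2.
AVC hits its minimum where MC = AVC, at x = 2, giving min AVC = 21 - 12·2 + 3·2^2 = $9.
P = $294 exceeds min AVC = $9, so the firm stays open.
Solving P = MC: -273 - 24x + 9x^2 = 0 ⇒ x = -13/3 or 7. On the upward-sloping branch, x* = 7.
Check: AVC at x = 7 is $84 ≤ P, so revenue covers variable cost.
Profit = P·x − TC = 294·7 − 898 = $1160.

Produce at x = 7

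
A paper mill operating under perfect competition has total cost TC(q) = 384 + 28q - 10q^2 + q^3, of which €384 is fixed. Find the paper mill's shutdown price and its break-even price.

AVC = 28 - 10q + q^2; minimized at q = 5, giving min AVC = €3. That is the shutdown price.
ATC = 384/q + 28 - 10q + q^2. Setting dATC/dq = −384/q^2 − 10 + 2q = 0 gives q = 8 (since 2·8^3 − 10·8^2 = 384).
min ATC = 384/8 + 28 − 10·8 + 8^2 = €60. That is the break-even price.
Between these two prices the firm operates at a loss; above €60 it earns a profit.

Shutdown price = €3; break-even price = €60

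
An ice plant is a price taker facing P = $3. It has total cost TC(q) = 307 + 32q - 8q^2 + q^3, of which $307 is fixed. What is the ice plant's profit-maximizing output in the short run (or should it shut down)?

Strip out fixed cost: VC = 32q - 8q^2 + q^3. Then AVC = 32 - 8q + q^2 and MC = 32 - 16q + 3q^2.
AVC hits its minimum where MC = AVC, at q = 4, giving min AVC = 32 - 8·4 + 4^2 = $16.
With P < min AVC ($3 < $16), every unit sold adds to the loss.
The firm minimizes its loss by shutting down and losing only its fixed cost of $307.

Shut down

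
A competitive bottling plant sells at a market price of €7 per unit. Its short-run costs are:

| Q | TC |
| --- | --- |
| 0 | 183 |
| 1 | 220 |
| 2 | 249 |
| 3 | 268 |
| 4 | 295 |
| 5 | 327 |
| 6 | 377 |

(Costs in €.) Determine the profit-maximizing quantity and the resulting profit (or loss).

Compute π = P·Q − TC at each output: Q=0: -183; Q=1: -213; Q=2: -235; Q=3: -247; Q=4: -267; Q=5: -292; Q=6: -335.
Profit is highest at Q = 0. Equivalently, the lowest AVC in the table is 112/4 ≈ €28 at Q = 4, and P = €7 falls below it — price never covers variable cost, so the firm shuts down and loses only its fixed cost.

Q = 0 (shut down); profit = -€183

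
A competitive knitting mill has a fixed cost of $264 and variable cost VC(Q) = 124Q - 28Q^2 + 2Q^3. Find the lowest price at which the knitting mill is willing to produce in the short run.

$26 per unit

The firm shuts down when price falls below the minimum of average variable cost. AVC = VC/Q = 124 - 28Q + 2Q^2.
dAVC/dQ = -28 + 4Q = 0 gives Q = 7. min AVC = 124 - 28·7 + 2·7^2 = 26.
For P < $26 the firm produces nothing.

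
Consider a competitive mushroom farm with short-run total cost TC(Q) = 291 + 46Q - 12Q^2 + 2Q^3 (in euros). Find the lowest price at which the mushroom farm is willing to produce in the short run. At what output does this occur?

€28 per unit, at Q = 3

The firm shuts down when price falls below the minimum of average variable cost. AVC = VC/Q = 46 - 12Q + 2Q^2.
dAVC/dQ = -12 + 4Q = 0 gives Q = 3. min AVC = 46 - 12·3 + 2·3^2 = 28.
So the shutdown price is €28.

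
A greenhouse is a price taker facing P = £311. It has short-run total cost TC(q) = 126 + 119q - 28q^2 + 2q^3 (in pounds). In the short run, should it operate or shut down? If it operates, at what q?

Variable cost is VC = 119q - 28q^2 + 2q^3, so AVC = VC/q = 119 - 28q + 2q^2 and MC = dTC/dq = 119 - 56q + 6q^2.
AVC hits its minimum where MC = AVC, at q = 7, giving min AVC = 119 - 28·7 + 2·7^2 = £21.
Since P = £311 ≥ min AVC = £21, price covers variable cost and the firm should produce.
P = MC gives -192 - 56q + 6q^2 = 0, with roots -8/3 and 12. Take the larger (rising MC): q* = 12.
Check: AVC at q = 12 is £71 ≤ P, so revenue covers variable cost.
Profit = P·q − TC = 311·12 − 978 = £2754.

Produce at q = 12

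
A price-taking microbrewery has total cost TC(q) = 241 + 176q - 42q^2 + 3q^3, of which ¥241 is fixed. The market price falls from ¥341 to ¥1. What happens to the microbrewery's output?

AVC = 176 - 42q + 3q^2, minimized at q = 7 where min AVC = ¥29. MC = 176 - 84q + 9q^2.
At P = ¥341 ≥ min AVC, set P = MC on the rising branch: q = 11.
At P = ¥1 < min AVC = ¥29, price no longer covers variable cost at any output, so the firm shuts down: q = 0.

Output falls from 11 to 0 (the firm shuts down)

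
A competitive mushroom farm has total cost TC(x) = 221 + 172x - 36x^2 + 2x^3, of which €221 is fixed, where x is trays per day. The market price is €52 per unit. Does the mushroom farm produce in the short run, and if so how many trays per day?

Produce at x = 10

Strip out fixed cost: VC = 172x - 36x^2 + 2x^3. Then AVC = 172 - 36x + 2x^2 and MC = 172 - 72x + 6x^2.
The AVC parabola has its vertex at x = 36/4 = 9, where AVC = 172 - 36·9 + 2·9^2 = €10.
Because €52 ≥ €10, revenue can cover variable cost; the firm operates.
Set P = MC: 52 = 172 - 72x + 6x^2 → 120 - 72x + 6x^2 = 0. The roots are x = 2 and x = 10; the profit-maximizing output is on the rising part of MC, so x* = 10.
Check: AVC at x = 10 is €12 ≤ P, so revenue covers variable cost.
Profit = P·x − TC = 52·10 − 341 = €179.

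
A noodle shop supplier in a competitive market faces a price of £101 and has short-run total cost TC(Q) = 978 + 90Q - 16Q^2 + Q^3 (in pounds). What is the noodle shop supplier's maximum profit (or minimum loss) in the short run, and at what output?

AVC = 90 - 16Q + Q^2; min AVC = £26 at Q = 8. Since P = £101 ≥ min AVC, the firm produces.
MC = 90 - 32Q + 3Q^2. Setting P = MC and taking the root on the rising branch gives Q* = 11.
TR = 101·11 = 1111. TC = 978 + 385 = 1363. Profit = 1111 − 1363 = -£252.
By producing, the firm covers all variable cost plus £726 of fixed cost; shutting down would lose the full £978.

Profit = -£252 at Q = 11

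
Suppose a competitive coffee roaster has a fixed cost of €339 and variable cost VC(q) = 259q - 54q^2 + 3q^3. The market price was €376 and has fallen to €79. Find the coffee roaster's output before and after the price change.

Output falls from 13 to 10

MC = 259 - 108q + 9q^2; the shutdown threshold is min AVC = €16 (at q = 9).
At P = €376 ≥ min AVC, set P = MC on the rising branch: q = 13.
At P = €79 ≥ min AVC, set P = MC: q = 10. The firm stays open but cuts output.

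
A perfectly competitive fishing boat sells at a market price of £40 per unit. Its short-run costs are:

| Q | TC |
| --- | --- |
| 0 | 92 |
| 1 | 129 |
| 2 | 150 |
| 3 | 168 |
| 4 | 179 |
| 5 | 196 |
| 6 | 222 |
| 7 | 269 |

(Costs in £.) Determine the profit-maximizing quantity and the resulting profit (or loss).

Q = 6; profit = £18

Compute π = P·Q − TC at each output: Q=0: -92; Q=1: -89; Q=2: -70; Q=3: -48; Q=4: -19; Q=5: 4; Q=6: 18; Q=7: 11.
Profit is maximized at Q = 6. AVC there is 130/6 = £21.67 ≤ P, so producing beats shutting down (which would give -£92).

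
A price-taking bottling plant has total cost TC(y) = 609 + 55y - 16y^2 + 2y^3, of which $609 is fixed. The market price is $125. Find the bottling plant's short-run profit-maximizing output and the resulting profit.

AVC = 55 - 16y + 2y^2; min AVC = $23 at y = 4. Since P = $125 ≥ min AVC, the firm produces.
MC = 55 - 32y + 6y^2. Setting P = MC and taking the root on the rising branch gives y* = 7.
TR = 125·7 = 875. TC = 609 + 287 = 896. Profit = 875 − 896 = -$21.
By producing, the firm covers all variable cost plus $588 of fixed cost; shutting down would lose the full $609.

Profit = -$21 at y = 7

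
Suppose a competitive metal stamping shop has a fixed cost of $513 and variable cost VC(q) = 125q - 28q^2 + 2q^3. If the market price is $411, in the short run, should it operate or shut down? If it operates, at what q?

Strip out fixed cost: VC = 125q - 28q^2 + 2q^3. Then AVC = 125 - 28q + 2q^2 and MC = 125 - 56q + 6q^2.
AVC is minimized where dAVC/dq = -28 + 4q = 0, at q = 7; min AVC = 125 - 28·7 + 2·7^2 = $27.
P = $411 exceeds min AVC = $27, so the firm stays open.
P = MC gives -286 - 56q + 6q^2 = 0, with roots -11/3 and 13. Take the larger (rising MC): q* = 13.
Check: AVC at q = 13 is $99 ≤ P, so revenue covers variable cost.
Profit = P·q − TC = 411·13 − 1800 = $3543.

Produce at q = 13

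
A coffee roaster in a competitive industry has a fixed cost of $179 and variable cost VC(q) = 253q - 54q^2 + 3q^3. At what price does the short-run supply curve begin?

$10 per unit

The shutdown price is the minimum of AVC. VC = 253q - 54q^2 + 3q^3, so AVC = 253 - 54q + 3q^2.
dAVC/dq = -54 + 6q = 0 gives q = 9. min AVC = 253 - 54·9 + 3·9^2 = 10.
So the shutdown price is $10.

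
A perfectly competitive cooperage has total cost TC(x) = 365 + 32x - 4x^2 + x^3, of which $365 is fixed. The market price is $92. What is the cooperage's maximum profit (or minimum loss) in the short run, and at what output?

Profit = -$77 at x = 6

AVC = 32 - 4x + x^2 has its minimum $28 at x = 2; price $92 clears that bar, so the firm operates.
MC = 32 - 8x + 3x^2. Setting P = MC and taking the root on the rising branch gives x* = 6.
TR = 92·6 = 552. TC = 365 + 264 = 629. Profit = 552 − 629 = -$77.
That loss of $77 beats the $365 the firm would lose by shutting down; producing recovers $288 of fixed cost.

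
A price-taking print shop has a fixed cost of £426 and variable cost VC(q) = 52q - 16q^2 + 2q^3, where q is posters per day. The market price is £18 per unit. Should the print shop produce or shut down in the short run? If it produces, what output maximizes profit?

Shut down

Variable cost is VC = 52q - 16q^2 + 2q^3, so AVC = VC/q = 52 - 16q + 2q^2 and MC = dTC/dq = 52 - 32q + 6q^2.
The AVC parabola has its vertex at q = 16/4 = 4, where AVC = 52 - 16·4 + 2·4^2 = £20.
Since P = £18 < min AVC = £20, price fails to cover variable cost at any output.
Shutting down limits the loss to fixed cost, £426.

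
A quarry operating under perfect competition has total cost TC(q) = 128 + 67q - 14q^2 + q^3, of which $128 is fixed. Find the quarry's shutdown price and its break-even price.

Shutdown price = $18; break-even price = $35

Shutdown price = min AVC. AVC = 67 - 14q + q^2, with vertex at q = 7 and minimum $18.
ATC = 128/q + 67 - 14q + q^2. Setting dATC/dq = −128/q^2 − 14 + 2q = 0 gives q = 8 (since 2·8^3 − 14·8^2 = 128).
min ATC = 128/8 + 67 − 14·8 + 8^2 = $35. That is the break-even price.
Between these two prices the firm operates at a loss; above $35 it earns a profit.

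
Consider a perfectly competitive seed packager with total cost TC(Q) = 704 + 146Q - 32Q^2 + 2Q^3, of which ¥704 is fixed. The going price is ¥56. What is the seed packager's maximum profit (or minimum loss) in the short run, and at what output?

AVC = 146 - 32Q + 2Q^2; min AVC = ¥18 at Q = 8. Since P = ¥56 ≥ min AVC, the firm produces.
With MC = 146 - 64Q + 6Q^2, P = MC on the upward-sloping part at Q* = 9.
TR = 56·9 = 504. TC = 704 + 180 = 884. Profit = 504 − 884 = -¥380.
Shutting down would mean losing the fixed cost of ¥704, so operating at a loss of ¥380 is better by ¥324.

Profit = -¥380 at Q = 9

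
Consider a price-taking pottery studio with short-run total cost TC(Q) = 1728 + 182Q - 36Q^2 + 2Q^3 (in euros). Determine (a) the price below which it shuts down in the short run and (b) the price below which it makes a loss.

Shutdown price = €20; break-even price = €182

AVC = 182 - 36Q + 2Q^2; minimized at Q = 9, giving min AVC = €20. That is the shutdown price.
ATC = 1728/Q + 182 - 36Q + 2Q^2. Setting dATC/dQ = −1728/Q^2 − 36 + 4Q = 0 gives Q = 12 (since 4·12^3 − 36·12^2 = 1728).
min ATC = 1728/12 + 182 − 36·12 + 2·12^2 = €182. That is the break-even price.
Between these two prices the firm operates at a loss; above €182 it earns a profit.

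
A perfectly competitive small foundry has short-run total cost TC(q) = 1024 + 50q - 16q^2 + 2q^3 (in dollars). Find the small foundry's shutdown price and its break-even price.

AVC = 50 - 16q + 2q^2; minimized at q = 4, giving min AVC = $18. That is the shutdown price.
ATC = 1024/q + 50 - 16q + 2q^2. Setting dATC/dq = −1024/q^2 − 16 + 4q = 0 gives q = 8 (since 4·8^3 − 16·8^2 = 1024).
min ATC = 1024/8 + 50 − 16·8 + 2·8^2 = $178. That is the break-even price.
For $18 ≤ P < $178 the firm produces at a loss; below $18 it shuts down.

Shutdown price = $18; break-even price = $178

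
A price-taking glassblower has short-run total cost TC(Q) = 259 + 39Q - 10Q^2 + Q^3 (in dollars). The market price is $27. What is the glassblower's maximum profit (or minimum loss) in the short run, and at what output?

AVC = 39 - 10Q + Q^2 has its minimum $14 at Q = 5; price $27 clears that bar, so the firm operates.
MC = 39 - 20Q + 3Q^2. Setting P = MC and taking the root on the rising branch gives Q* = 6.
TR = 27·6 = 162. TC = 259 + 90 = 349. Profit = 162 − 349 = -$187.
That loss of $187 beats the $259 the firm would lose by shutting down; producing recovers $72 of fixed cost.

Profit = -$187 at Q = 6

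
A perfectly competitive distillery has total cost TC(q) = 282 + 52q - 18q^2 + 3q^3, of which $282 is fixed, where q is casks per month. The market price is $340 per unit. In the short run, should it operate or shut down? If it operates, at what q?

Produce at q = 8

Strip out fixed cost: VC = 52q - 18q^2 + 3q^3. Then AVC = 52 - 18q + 3q^2 and MC = 52 - 36q + 9q^2.
AVC is minimized where dAVC/dq = -18 + 6q = 0, at q = 3; min AVC = 52 - 18·3 + 3·3^2 = $25.
P = $340 exceeds min AVC = $25, so the firm stays open.
P = MC gives -288 - 36q + 9q^2 = 0, with roots -4 and 8. Take the larger (rising MC): q* = 8.
Check: AVC at q = 8 is $100 ≤ P, so revenue covers variable cost.
Profit = P·q − TC = 340·8 − 1082 = $1638.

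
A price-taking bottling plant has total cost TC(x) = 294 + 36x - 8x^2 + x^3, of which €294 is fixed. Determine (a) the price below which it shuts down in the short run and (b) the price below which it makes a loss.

Shutdown price = min AVC. AVC = 36 - 8x + x^2, with vertex at x = 4 and minimum €20.
ATC = 294/x + 36 - 8x + x^2. Setting dATC/dx = −294/x^2 − 8 + 2x = 0 gives x = 7 (since 2·7^3 − 8·7^2 = 294).
min ATC = 294/7 + 36 − 8·7 + 7^2 = €71. That is the break-even price.
For €20 ≤ P < €71 the firm produces at a loss; below €20 it shuts down.

Shutdown price = €20; break-even price = €71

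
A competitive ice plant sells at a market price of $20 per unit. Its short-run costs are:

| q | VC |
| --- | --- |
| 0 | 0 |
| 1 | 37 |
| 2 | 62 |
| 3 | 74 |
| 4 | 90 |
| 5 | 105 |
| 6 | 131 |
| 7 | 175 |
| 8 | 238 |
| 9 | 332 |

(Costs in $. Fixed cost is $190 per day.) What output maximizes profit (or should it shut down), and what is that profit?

Tabulate TR − TC: q=0: -190; q=1: -207; q=2: -212; q=3: -204; q=4: -200; q=5: -195; q=6: -201; q=7: -225; q=8: -268; q=9: -342.
Profit is highest at q = 0. Equivalently, the lowest AVC in the table is 105/5 ≈ $21 at q = 5, and P = $20 falls below it — price never covers variable cost, so the firm shuts down and loses only its fixed cost.

q = 0 (shut down); profit = -$190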